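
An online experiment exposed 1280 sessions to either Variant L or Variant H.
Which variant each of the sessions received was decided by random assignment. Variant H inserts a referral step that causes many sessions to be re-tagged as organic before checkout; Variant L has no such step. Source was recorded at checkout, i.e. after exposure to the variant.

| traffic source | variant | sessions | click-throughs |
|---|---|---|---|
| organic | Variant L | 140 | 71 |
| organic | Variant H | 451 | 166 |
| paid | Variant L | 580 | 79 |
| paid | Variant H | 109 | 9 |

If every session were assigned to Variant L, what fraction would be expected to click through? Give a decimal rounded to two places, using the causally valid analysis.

0.21

The stratified and pooled comparisons disagree (Variant L wins within each traffic source; Variant H wins overall), so the answer turns on the causal role of traffic source.
Stratifying would compare variants among sessions the variants themselves sorted into traffic source groups — a form of selection on an intermediate. The unconditioned pooled rates give the total causal effect.
So P(outcome | do(Variant L)) is just the pooled rate for Variant L: 150/720 = 0.208.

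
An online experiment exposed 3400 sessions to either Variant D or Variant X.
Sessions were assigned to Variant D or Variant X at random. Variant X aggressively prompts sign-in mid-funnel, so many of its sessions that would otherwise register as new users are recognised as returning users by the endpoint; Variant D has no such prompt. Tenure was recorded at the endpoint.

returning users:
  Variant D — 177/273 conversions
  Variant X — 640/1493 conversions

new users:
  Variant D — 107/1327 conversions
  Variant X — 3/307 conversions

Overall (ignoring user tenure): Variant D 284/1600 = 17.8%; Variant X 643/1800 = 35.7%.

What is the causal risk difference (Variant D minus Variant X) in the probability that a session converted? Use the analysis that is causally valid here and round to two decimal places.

-0.18

The user tenure-specific comparison favours Variant D throughout, but the pooled figures favour Variant X. The question is whether to condition on user tenure.
User tenure lies on the pathway variant → user tenure → outcome, so adjusting for it blocks the indirect effect. For the total causal effect of variant, use the unadjusted pooled rates.
The causal difference is the pooled difference: 0.177 − 0.357 = -0.180.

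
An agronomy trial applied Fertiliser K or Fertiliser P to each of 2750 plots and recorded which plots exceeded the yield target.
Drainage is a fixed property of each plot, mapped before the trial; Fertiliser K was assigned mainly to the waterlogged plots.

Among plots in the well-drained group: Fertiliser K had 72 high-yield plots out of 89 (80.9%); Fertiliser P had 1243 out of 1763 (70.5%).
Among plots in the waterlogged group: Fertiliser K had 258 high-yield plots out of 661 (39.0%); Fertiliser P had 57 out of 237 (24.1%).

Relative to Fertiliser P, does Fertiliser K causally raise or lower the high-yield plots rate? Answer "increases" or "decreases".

Field drainage is set before the fertiliser has any effect — it is not caused by the fertiliser — and it independently drives the outcome. That makes it a confounder, so the causal comparison is within field drainage levels.
Within each level — well-drained: 80.9% vs 70.5%; waterlogged: 39.0% vs 24.1% — Fertiliser K is higher every time.

increases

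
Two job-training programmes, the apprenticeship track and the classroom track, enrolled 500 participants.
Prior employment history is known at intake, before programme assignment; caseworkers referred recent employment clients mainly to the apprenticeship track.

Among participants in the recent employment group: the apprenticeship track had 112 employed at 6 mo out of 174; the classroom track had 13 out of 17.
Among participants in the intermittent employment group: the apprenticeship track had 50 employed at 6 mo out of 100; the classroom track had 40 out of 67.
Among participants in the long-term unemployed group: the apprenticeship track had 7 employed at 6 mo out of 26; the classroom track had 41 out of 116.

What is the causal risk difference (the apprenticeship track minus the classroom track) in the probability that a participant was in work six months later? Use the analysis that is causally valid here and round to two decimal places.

Prior employment history differs across programmes for reasons unrelated to any effect of the programme itself, and it separately predicts the outcome — a classic confounder. We must compare within prior employment history levels.
Adjusting over the population distribution of prior employment history: 0.382·(0.644−0.765) + 0.334·(0.500−0.597) + 0.284·(0.269−0.353) = -0.103.

-0.10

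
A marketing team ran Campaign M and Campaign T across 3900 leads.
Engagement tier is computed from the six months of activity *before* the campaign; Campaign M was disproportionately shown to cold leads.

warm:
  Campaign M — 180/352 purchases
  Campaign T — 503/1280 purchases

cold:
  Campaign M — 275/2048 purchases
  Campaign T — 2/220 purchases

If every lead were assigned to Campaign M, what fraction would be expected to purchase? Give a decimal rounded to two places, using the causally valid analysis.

Since engagement tier is a pre-existing factor (not a product of the campaign) and it affects the outcome on its own, it is a confounder. The stratified rates, not the pooled rate, identify the causal effect.
Standardising Campaign M to the population engagement tier mix: 0.418·180/352 + 0.582·275/2048 = 0.292.

0.29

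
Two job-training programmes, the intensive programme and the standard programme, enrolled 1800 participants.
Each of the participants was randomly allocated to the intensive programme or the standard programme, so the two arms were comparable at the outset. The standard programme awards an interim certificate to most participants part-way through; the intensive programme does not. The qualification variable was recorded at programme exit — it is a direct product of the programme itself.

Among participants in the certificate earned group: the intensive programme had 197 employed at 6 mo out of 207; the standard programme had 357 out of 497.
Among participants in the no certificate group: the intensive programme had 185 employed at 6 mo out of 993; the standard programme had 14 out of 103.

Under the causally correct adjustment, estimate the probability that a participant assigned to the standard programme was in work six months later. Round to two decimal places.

0.62

Qualification attained during the programme here is a post-treatment variable shaped by the programme; conditioning on it would introduce bias rather than remove it. The overall comparison is the causal one.
So P(outcome | do(the standard programme)) is just the pooled rate for the standard programme: 371/600 = 0.618.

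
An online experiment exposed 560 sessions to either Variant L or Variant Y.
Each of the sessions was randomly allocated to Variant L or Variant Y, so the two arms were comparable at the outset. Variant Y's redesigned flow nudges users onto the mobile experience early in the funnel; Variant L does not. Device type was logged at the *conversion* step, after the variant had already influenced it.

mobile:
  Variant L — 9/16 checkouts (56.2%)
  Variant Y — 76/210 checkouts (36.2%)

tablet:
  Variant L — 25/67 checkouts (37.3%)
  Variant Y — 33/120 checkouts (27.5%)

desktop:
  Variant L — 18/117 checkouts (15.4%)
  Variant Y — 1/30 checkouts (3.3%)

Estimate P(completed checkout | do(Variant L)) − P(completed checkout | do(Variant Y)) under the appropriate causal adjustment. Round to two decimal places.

The device type-specific comparison favours Variant L throughout, but the pooled figures favour Variant Y. The question is whether to condition on device type.
Stratifying would compare variants among sessions the variants themselves sorted into device type groups — a form of selection on an intermediate. The unconditioned pooled rates give the total causal effect.
The causal difference is the pooled difference: 0.260 − 0.306 = -0.046.

-0.05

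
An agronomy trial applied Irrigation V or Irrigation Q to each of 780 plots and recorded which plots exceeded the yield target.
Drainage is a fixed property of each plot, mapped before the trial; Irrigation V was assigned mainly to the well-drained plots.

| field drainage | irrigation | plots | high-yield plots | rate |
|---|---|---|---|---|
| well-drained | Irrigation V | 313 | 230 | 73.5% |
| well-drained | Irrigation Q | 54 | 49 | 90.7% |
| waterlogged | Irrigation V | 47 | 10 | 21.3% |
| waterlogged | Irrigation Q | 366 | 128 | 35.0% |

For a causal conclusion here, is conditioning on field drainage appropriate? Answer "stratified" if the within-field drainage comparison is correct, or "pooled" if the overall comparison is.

stratified

Irrigation Q is higher inside every field drainage stratum but Irrigation V is higher in aggregate. Whether to stratify depends on how field drainage relates to the irrigation.
Nothing the irrigation does changes field drainage; the imbalance is an allocation artefact. With field drainage also predicting the outcome, the pooled figure is confounded, and the within-stratum comparison is the causal one.
Within each level — well-drained: 73.5% vs 90.7%; waterlogged: 21.3% vs 35.0% — Irrigation Q is higher every time.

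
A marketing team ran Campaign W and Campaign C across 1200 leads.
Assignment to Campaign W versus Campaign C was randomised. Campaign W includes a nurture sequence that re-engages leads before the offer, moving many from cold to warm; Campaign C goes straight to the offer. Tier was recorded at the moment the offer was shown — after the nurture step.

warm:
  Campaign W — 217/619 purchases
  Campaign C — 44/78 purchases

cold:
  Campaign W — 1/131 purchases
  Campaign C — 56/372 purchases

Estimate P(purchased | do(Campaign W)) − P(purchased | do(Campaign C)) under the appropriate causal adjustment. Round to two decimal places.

The engagement tier-specific comparison favours Campaign C throughout, but the pooled figures favour Campaign W. The question is whether to condition on engagement tier.
Because the campaign influences engagement tier, engagement tier is a post-treatment mediator, not a confounder. Stratifying on it would bias the estimate; the causal effect is the crude pooled difference.
The causal difference is the pooled difference: 0.291 − 0.222 = +0.068.

+0.07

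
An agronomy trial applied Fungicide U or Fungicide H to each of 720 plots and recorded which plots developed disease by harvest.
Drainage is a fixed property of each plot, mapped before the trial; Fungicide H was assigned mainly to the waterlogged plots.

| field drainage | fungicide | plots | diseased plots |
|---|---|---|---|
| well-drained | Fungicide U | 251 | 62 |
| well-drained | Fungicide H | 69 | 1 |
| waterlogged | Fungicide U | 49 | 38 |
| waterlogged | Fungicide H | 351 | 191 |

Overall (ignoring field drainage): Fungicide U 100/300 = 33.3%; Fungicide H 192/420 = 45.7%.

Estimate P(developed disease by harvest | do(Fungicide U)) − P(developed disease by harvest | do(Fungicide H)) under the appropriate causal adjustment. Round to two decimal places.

Field drainage satisfies the back-door criterion: it is not a descendant of the fungicide, and it blocks the spurious path from fungicide to outcome. Adjusting for it (i.e., using the within-field drainage rates) gives the causal effect.
Adjusting over the population distribution of field drainage: 0.444·(0.247−0.014) + 0.556·(0.776−0.544) = +0.232.

+0.23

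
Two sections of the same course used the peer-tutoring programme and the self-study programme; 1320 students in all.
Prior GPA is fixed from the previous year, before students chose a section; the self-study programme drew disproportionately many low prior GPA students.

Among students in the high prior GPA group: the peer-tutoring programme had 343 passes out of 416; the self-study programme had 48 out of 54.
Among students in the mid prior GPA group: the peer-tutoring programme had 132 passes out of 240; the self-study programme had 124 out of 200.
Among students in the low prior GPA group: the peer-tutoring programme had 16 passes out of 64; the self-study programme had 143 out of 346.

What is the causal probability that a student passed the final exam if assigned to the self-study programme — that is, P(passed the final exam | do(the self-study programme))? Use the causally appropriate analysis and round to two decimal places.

The imbalance in prior GPA band arose from how students were allocated, not from anything the teaching method did; and prior GPA band independently affects the outcome. The pooled gap is confounded — condition on prior GPA band.
Standardising the self-study programme to the population prior GPA band mix: 0.356·48/54 + 0.333·124/200 + 0.311·143/346 = 0.652.

0.65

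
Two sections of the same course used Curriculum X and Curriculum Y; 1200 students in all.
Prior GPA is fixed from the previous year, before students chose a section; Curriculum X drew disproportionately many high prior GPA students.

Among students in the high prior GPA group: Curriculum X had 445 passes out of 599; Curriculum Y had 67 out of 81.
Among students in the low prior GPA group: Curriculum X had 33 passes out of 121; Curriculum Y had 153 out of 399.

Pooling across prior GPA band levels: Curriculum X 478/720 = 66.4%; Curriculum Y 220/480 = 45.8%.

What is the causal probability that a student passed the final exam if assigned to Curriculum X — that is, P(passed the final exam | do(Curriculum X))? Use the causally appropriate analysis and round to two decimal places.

Prior GPA band satisfies the back-door criterion: it is not a descendant of the teaching method, and it blocks the spurious path from teaching method to outcome. Adjusting for it (i.e., using the within-prior GPA band rates) gives the causal effect.
Standardising Curriculum X to the population prior GPA band mix: 0.567·445/599 + 0.433·33/121 = 0.539.

0.54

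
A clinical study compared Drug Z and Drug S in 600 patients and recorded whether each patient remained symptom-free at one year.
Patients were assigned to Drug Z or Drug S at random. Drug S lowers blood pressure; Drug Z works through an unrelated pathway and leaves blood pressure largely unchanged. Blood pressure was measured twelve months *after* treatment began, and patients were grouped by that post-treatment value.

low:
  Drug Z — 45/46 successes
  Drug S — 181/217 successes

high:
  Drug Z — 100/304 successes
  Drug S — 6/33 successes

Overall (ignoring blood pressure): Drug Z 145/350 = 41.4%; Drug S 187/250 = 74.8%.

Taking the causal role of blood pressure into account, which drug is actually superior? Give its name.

Within every blood pressure level Drug Z has the higher rate, yet pooled Drug S does — Simpson's reversal.
Stratifying would compare drugs among patients the drugs themselves sorted into blood pressure groups — a form of selection on an intermediate. The unconditioned pooled rates give the total causal effect.
Pooled: Drug Z 41.4% vs Drug S 74.8%; Drug S is higher overall.

Drug S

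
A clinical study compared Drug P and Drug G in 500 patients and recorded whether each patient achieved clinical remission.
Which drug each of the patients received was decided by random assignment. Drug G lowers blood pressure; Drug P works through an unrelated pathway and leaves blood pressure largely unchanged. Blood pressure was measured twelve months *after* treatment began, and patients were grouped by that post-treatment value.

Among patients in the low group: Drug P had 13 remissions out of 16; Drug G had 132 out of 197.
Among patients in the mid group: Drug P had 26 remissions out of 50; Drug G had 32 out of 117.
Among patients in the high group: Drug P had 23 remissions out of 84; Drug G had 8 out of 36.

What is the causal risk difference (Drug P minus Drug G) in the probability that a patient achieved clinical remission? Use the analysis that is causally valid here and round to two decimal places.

-0.08

The blood pressure-specific comparison favours Drug P throughout, but the pooled figures favour Drug G. The question is whether to condition on blood pressure.
Stratifying would compare drugs among patients the drugs themselves sorted into blood pressure groups — a form of selection on an intermediate. The unconditioned pooled rates give the total causal effect.
The causal difference is the pooled difference: 0.413 − 0.491 = -0.078.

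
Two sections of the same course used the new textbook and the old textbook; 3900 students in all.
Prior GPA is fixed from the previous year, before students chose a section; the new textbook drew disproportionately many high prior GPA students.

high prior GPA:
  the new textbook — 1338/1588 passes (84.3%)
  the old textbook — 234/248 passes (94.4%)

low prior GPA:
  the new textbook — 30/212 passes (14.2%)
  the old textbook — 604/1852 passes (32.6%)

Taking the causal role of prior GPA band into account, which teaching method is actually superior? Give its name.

the old textbook

The prior GPA band-specific comparison favours the old textbook throughout, but the pooled figures favour the new textbook. The question is whether to condition on prior GPA band.
Since prior GPA band is a pre-existing factor (not a product of the teaching method) and it affects the outcome on its own, it is a confounder. The stratified rates, not the pooled rate, identify the causal effect.
Within each level — high prior GPA: 84.3% vs 94.4%; low prior GPA: 14.2% vs 32.6% — the old textbook is higher every time.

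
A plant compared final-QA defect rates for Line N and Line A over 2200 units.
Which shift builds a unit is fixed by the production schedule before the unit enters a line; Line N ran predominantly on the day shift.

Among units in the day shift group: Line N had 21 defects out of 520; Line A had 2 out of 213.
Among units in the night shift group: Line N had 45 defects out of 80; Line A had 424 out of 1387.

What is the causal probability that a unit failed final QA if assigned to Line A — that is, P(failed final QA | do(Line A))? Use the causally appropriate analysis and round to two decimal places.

The shift-specific comparison favours Line A throughout, but the pooled figures favour Line N. The question is whether to condition on shift.
Nothing the line does changes shift; the imbalance is an allocation artefact. With shift also predicting the outcome, the pooled figure is confounded, and the within-stratum comparison is the causal one.
Standardising Line A to the population shift mix: 0.333·2/213 + 0.667·424/1387 = 0.207.

0.21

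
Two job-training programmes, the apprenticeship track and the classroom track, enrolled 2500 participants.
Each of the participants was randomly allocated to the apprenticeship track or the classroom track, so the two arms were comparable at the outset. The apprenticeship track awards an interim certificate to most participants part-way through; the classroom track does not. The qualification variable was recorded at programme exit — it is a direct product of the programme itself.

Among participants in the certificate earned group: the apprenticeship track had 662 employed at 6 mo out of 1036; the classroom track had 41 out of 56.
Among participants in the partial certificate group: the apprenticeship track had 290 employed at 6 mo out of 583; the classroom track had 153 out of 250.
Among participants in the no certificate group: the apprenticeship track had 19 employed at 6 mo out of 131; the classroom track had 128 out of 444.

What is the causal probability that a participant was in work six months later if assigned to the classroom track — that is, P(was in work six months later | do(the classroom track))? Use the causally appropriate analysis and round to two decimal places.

the classroom track is higher inside every qualification attained during the programme stratum but the apprenticeship track is higher in aggregate. Whether to stratify depends on how qualification attained during the programme relates to the programme.
The distribution of qualification attained during the programme is itself part of what the programme does — it is an intermediate outcome. Holding it fixed would remove that part of the effect; the total effect is the pooled difference.
So P(outcome | do(the classroom track)) is just the pooled rate for the classroom track: 322/750 = 0.429.

0.43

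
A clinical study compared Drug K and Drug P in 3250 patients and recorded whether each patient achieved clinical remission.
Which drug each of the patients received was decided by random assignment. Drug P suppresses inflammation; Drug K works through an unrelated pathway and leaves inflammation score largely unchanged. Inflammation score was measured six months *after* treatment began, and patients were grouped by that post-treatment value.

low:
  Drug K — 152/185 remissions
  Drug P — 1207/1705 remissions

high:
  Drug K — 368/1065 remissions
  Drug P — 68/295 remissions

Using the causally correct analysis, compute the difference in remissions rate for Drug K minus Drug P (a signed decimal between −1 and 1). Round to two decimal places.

The distribution of inflammation score is itself part of what the drug does — it is an intermediate outcome. Holding it fixed would remove that part of the effect; the total effect is the pooled difference.
The causal difference is the pooled difference: 0.416 − 0.637 = -0.222.

-0.22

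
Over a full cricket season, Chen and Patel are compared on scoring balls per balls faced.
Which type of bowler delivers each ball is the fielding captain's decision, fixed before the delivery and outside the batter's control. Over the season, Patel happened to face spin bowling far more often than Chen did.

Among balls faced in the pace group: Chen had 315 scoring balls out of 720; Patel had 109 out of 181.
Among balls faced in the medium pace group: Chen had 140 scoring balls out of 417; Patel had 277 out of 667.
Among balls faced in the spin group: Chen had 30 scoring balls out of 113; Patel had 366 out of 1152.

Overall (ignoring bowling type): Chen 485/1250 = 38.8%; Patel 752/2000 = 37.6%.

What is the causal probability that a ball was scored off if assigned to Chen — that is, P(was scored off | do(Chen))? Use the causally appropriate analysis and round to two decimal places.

The bowling type-specific comparison favours Patel throughout, but the pooled figures favour Chen. The question is whether to condition on bowling type.
The imbalance in bowling type arose from how balls faced were allocated, not from anything the player did; and bowling type independently affects the outcome. The pooled gap is confounded — condition on bowling type.
Standardising Chen to the population bowling type mix: 0.277·315/720 + 0.334·140/417 + 0.389·30/113 = 0.337.

0.34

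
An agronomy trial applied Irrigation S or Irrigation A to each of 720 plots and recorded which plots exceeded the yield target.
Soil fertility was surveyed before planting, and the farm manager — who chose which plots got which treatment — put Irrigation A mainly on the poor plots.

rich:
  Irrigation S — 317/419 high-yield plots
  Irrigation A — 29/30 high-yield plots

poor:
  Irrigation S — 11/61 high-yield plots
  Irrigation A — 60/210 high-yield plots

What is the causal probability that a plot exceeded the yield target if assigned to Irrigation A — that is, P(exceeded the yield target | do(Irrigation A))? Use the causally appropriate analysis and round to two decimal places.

Here soil fertility is a common cause — it drives both which irrigation a case falls under and the outcome. The crude comparison mixes populations; the stratum-specific rates are the causally relevant ones.
Standardising Irrigation A to the population soil fertility mix: 0.624·29/30 + 0.376·60/210 = 0.710.

0.71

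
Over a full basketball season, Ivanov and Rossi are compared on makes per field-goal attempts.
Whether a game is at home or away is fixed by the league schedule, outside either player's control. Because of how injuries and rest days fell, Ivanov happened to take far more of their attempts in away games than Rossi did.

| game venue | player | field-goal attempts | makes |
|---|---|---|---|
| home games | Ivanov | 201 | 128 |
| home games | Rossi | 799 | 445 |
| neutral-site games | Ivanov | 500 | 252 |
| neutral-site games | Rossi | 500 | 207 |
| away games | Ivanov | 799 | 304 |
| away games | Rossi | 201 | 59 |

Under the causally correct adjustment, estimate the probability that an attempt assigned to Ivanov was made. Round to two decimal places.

0.51

Ivanov is higher inside every game venue stratum but Rossi is higher in aggregate. Whether to stratify depends on how game venue relates to the player.
Game venue differs across players for reasons unrelated to any effect of the player itself, and it separately predicts the outcome — a classic confounder. We must compare within game venue levels.
Standardising Ivanov to the population game venue mix: 0.333·128/201 + 0.333·252/500 + 0.333·304/799 = 0.507.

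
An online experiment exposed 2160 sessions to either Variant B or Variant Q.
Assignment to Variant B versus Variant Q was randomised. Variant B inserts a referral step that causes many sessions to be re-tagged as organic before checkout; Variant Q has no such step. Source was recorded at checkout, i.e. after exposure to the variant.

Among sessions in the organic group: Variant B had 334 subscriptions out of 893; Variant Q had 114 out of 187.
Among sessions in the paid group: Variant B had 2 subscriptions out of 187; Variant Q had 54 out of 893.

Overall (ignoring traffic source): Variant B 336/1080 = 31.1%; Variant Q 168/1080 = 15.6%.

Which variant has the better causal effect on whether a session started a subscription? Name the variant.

Variant Q is higher inside every traffic source stratum but Variant B is higher in aggregate. Whether to stratify depends on how traffic source relates to the variant.
Traffic source lies on the pathway variant → traffic source → outcome, so adjusting for it blocks the indirect effect. For the total causal effect of variant, use the unadjusted pooled rates.
Pooled: Variant B 31.1% vs Variant Q 15.6%; Variant B is higher overall.

Variant B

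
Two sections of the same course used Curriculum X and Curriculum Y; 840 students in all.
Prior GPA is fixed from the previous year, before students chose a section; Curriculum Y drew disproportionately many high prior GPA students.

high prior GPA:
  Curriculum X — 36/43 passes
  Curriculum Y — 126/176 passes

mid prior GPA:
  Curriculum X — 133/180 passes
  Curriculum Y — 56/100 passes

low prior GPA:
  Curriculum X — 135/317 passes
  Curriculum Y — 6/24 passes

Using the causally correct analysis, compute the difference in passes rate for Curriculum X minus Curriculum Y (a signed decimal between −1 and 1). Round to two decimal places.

The stratified and pooled comparisons disagree (Curriculum X wins within each prior GPA band; Curriculum Y wins overall), so the answer turns on the causal role of prior GPA band.
Prior GPA band satisfies the back-door criterion: it is not a descendant of the teaching method, and it blocks the spurious path from teaching method to outcome. Adjusting for it (i.e., using the within-prior GPA band rates) gives the causal effect.
Adjusting over the population distribution of prior GPA band: 0.261·(0.837−0.716) + 0.333·(0.739−0.560) + 0.406·(0.426−0.250) = +0.163.

+0.16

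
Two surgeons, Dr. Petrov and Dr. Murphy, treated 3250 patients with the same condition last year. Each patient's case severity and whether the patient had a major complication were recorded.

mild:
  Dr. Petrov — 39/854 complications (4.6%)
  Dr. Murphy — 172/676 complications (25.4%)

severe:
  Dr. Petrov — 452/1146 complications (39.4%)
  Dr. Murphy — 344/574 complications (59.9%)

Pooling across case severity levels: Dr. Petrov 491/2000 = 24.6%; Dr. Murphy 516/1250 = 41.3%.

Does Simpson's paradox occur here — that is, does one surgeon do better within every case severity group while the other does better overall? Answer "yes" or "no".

Within each case severity level (mild 4.6% vs 25.4%; severe 39.4% vs 59.9%), Dr. Petrov has the lower rate every time. Pooled: 24.6% vs 41.3% — Dr. Petrov has the lower rate overall. They agree.

no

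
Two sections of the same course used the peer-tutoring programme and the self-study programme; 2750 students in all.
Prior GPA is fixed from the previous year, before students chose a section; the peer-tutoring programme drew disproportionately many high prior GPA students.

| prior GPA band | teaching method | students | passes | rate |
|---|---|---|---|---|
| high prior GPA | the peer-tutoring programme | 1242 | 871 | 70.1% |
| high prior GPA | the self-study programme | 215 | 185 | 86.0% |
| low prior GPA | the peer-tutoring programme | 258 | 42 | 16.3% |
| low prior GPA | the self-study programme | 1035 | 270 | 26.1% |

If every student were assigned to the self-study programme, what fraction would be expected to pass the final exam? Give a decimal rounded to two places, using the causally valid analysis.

0.58

Prior GPA band satisfies the back-door criterion: it is not a descendant of the teaching method, and it blocks the spurious path from teaching method to outcome. Adjusting for it (i.e., using the within-prior GPA band rates) gives the causal effect.
Standardising the self-study programme to the population prior GPA band mix: 0.530·185/215 + 0.470·270/1035 = 0.579.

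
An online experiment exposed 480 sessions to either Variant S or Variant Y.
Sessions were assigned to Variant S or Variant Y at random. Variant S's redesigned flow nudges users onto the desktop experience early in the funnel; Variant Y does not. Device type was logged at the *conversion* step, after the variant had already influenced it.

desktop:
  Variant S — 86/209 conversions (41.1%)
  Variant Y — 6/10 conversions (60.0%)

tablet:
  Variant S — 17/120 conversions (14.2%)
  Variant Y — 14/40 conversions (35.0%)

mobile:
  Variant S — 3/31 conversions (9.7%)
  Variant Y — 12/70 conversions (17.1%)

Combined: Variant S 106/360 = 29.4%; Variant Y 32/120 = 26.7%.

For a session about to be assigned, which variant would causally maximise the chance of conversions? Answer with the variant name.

Variant S

Device type is recorded after the variant and is itself shifted by it — it sits on the causal path from variant to outcome. Conditioning on a mediator would strip out part of the effect we want; the pooled comparison gives the total causal effect.
Pooled: Variant S 29.4% vs Variant Y 26.7%; Variant S is higher overall.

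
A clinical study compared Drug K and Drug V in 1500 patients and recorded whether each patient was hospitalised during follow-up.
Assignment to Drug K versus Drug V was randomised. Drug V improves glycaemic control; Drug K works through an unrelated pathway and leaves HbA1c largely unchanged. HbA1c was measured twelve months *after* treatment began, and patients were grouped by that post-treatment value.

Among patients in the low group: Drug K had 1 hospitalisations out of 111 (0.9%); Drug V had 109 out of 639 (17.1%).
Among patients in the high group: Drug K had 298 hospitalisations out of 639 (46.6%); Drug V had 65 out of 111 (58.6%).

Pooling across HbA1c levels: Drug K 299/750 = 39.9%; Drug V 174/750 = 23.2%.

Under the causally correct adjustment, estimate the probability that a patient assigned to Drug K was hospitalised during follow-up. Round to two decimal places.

The HbA1c-specific comparison favours Drug K throughout, but the pooled figures favour Drug V. The question is whether to condition on HbA1c.
The distribution of HbA1c is itself part of what the drug does — it is an intermediate outcome. Holding it fixed would remove that part of the effect; the total effect is the pooled difference.
So P(outcome | do(Drug K)) is just the pooled rate for Drug K: 299/750 = 0.399.

0.40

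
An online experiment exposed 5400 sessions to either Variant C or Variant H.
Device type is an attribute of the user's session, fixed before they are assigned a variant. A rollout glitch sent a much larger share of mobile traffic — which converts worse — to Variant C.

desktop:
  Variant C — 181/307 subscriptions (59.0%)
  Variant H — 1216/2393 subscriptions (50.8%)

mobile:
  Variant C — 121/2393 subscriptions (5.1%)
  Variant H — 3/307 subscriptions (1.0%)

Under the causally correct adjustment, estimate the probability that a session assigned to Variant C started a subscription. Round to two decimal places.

The device type-specific comparison favours Variant C throughout, but the pooled figures favour Variant H. The question is whether to condition on device type.
Device type satisfies the back-door criterion: it is not a descendant of the variant, and it blocks the spurious path from variant to outcome. Adjusting for it (i.e., using the within-device type rates) gives the causal effect.
Standardising Variant C to the population device type mix: 0.500·181/307 + 0.500·121/2393 = 0.320.

0.32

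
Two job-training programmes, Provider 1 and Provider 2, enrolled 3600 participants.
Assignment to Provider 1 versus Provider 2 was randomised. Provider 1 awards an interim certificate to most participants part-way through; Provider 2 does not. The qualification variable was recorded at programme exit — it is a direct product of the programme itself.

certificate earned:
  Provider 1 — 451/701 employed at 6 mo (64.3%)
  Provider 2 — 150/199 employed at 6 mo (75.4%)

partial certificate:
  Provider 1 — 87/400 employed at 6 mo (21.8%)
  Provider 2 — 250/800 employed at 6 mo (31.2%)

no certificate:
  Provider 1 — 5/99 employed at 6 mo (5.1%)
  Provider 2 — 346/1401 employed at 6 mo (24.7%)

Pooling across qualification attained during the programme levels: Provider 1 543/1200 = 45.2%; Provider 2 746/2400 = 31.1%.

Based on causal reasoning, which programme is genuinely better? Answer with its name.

Qualification attained during the programme is downstream of the programme. One should not condition on a consequence of treatment, so the overall rates are the right comparison.
Pooled: Provider 1 45.2% vs Provider 2 31.1%; Provider 1 is higher overall.

Provider 1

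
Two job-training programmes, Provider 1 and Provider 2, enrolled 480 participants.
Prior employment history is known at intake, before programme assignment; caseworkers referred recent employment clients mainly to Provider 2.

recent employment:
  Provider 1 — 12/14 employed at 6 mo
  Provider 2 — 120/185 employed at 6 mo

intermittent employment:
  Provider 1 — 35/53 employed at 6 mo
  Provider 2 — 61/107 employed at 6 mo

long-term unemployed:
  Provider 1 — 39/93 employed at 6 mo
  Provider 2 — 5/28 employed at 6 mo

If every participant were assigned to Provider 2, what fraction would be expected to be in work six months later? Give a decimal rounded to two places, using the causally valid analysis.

Prior employment history differs across programmes for reasons unrelated to any effect of the programme itself, and it separately predicts the outcome — a classic confounder. We must compare within prior employment history levels.
Standardising Provider 2 to the population prior employment history mix: 0.415·120/185 + 0.333·61/107 + 0.252·5/28 = 0.504.

0.50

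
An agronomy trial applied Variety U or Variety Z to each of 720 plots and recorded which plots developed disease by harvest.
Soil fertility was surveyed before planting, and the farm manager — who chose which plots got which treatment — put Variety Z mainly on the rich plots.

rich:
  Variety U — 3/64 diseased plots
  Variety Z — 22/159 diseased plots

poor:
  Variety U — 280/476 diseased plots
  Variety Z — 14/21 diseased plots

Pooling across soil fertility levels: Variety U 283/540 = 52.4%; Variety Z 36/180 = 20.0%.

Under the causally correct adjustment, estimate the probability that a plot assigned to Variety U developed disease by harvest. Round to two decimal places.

0.42

Here soil fertility is a common cause — it drives both which variety a case falls under and the outcome. The crude comparison mixes populations; the stratum-specific rates are the causally relevant ones.
Standardising Variety U to the population soil fertility mix: 0.310·3/64 + 0.690·280/476 = 0.421.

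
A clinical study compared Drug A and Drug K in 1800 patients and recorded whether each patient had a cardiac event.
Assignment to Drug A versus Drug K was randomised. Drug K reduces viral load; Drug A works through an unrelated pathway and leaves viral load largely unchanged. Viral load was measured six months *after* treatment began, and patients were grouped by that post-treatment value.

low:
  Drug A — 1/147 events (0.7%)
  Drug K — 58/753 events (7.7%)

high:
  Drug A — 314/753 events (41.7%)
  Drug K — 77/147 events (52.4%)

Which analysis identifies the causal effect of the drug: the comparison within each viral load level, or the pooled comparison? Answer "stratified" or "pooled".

Within every viral load level Drug A has the lower rate, yet pooled Drug K does — Simpson's reversal.
Viral load here is a post-treatment variable shaped by the drug; conditioning on it would introduce bias rather than remove it. The overall comparison is the causal one.
Pooled: Drug A 35.0% vs Drug K 15.0%; Drug K is lower overall.

pooled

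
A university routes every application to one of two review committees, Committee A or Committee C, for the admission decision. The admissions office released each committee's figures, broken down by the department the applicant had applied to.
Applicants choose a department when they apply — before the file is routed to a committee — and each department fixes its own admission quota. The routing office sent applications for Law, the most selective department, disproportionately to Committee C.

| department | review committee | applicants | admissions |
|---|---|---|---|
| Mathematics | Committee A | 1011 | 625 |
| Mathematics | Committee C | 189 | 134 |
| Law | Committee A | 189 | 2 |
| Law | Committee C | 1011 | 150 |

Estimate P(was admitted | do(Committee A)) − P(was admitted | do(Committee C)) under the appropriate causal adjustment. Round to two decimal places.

-0.11

The imbalance in department arose from how applicants were allocated, not from anything the review committee did; and department independently affects the outcome. The pooled gap is confounded — condition on department.
Adjusting over the population distribution of department: 0.500·(0.618−0.709) + 0.500·(0.011−0.148) = -0.114.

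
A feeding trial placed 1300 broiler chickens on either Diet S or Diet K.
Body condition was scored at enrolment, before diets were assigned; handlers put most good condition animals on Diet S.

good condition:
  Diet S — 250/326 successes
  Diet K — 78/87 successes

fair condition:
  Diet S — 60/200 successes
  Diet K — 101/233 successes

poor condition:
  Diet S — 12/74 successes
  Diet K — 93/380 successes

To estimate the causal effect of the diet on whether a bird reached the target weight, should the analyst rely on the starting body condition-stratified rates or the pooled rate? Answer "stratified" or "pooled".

Starting body condition satisfies the back-door criterion: it is not a descendant of the diet, and it blocks the spurious path from diet to outcome. Adjusting for it (i.e., using the within-starting body condition rates) gives the causal effect.
Within each level — good condition: 76.7% vs 89.7%; fair condition: 30.0% vs 43.3%; poor condition: 16.2% vs 24.5% — Diet K is higher every time.

stratified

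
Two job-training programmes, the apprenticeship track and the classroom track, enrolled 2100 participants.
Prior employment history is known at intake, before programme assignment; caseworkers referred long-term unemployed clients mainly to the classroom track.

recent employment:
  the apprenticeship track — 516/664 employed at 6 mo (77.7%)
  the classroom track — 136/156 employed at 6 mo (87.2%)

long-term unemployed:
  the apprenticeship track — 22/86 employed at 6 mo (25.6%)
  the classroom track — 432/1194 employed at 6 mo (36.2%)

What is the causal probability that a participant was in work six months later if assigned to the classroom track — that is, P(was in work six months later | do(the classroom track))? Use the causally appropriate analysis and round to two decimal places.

0.56

the classroom track is higher inside every prior employment history stratum but the apprenticeship track is higher in aggregate. Whether to stratify depends on how prior employment history relates to the programme.
Here prior employment history is a common cause — it drives both which programme a case falls under and the outcome. The crude comparison mixes populations; the stratum-specific rates are the causally relevant ones.
Standardising the classroom track to the population prior employment history mix: 0.390·136/156 + 0.610·432/1194 = 0.561.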